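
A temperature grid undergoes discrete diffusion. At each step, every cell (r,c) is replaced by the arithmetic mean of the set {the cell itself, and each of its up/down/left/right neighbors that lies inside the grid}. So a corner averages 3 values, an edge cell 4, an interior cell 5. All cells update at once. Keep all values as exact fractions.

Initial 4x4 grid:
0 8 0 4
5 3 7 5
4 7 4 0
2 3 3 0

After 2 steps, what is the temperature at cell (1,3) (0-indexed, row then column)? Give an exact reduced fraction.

Answer: 261/80

Derivation:
Step 1: cell (1,3) = 4
Step 2: cell (1,3) = 261/80
Full grid after step 2:
  121/36 107/24 143/40 47/12
  107/24 79/20 91/20 261/80
  147/40 453/100 339/100 229/80
  15/4 269/80 229/80 23/12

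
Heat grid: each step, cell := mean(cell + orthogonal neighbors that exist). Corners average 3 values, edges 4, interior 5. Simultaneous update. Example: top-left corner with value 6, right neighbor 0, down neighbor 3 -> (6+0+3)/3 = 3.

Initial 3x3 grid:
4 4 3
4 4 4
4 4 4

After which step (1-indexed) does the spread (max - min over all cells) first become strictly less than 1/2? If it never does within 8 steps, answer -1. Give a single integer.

Answer: 1

Derivation:
Step 1: max=4, min=11/3, spread=1/3
  -> spread < 1/2 first at step 1
Step 2: max=4, min=67/18, spread=5/18
Step 3: max=4, min=823/216, spread=41/216
Step 4: max=1429/360, min=49709/12960, spread=347/2592
Step 5: max=14243/3600, min=3003463/777600, spread=2921/31104
Step 6: max=1702517/432000, min=180795461/46656000, spread=24611/373248
Step 7: max=38223259/9720000, min=10878717967/2799360000, spread=207329/4478976
Step 8: max=2034798401/518400000, min=653816447549/167961600000, spread=1746635/53747712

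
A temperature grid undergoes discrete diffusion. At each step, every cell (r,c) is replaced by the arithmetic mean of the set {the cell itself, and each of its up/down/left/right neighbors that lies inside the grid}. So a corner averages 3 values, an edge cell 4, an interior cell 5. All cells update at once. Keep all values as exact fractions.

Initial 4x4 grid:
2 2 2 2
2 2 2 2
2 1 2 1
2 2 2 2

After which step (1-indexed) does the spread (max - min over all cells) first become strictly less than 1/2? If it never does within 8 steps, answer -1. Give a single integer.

Step 1: max=2, min=8/5, spread=2/5
  -> spread < 1/2 first at step 1
Step 2: max=2, min=203/120, spread=37/120
Step 3: max=787/400, min=3781/2160, spread=293/1350
Step 4: max=14009/7200, min=77141/43200, spread=6913/43200
Step 5: max=76999/40000, min=695033/388800, spread=333733/2430000
Step 6: max=12417617/6480000, min=105246991/58320000, spread=3255781/29160000
Step 7: max=370223267/194400000, min=3167288701/1749600000, spread=82360351/874800000
Step 8: max=11073348089/5832000000, min=95510977159/52488000000, spread=2074577821/26244000000

Answer: 1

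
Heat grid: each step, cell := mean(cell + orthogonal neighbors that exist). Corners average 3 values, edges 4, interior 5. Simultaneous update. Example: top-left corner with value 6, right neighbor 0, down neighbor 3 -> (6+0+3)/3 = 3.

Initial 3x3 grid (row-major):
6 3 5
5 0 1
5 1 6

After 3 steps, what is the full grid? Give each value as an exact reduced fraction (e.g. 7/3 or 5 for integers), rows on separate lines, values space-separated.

After step 1:
  14/3 7/2 3
  4 2 3
  11/3 3 8/3
After step 2:
  73/18 79/24 19/6
  43/12 31/10 8/3
  32/9 17/6 26/9
After step 3:
  787/216 4901/1440 73/24
  2573/720 619/200 133/45
  359/108 557/180 151/54

Answer: 787/216 4901/1440 73/24
2573/720 619/200 133/45
359/108 557/180 151/54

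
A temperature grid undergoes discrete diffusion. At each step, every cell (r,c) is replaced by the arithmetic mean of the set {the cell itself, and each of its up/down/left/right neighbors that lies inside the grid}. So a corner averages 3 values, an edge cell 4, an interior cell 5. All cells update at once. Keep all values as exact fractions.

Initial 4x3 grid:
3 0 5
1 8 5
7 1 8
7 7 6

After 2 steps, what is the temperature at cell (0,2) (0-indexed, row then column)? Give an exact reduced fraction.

Answer: 83/18

Derivation:
Step 1: cell (0,2) = 10/3
Step 2: cell (0,2) = 83/18
Full grid after step 2:
  121/36 35/12 83/18
  157/48 489/100 107/24
  439/80 469/100 247/40
  65/12 509/80 23/4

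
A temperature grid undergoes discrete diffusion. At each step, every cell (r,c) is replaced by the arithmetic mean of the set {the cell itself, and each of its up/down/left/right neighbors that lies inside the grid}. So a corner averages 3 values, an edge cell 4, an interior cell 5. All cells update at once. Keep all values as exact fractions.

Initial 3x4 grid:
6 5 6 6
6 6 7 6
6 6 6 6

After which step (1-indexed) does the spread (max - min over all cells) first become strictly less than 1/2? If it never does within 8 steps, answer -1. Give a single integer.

Answer: 2

Derivation:
Step 1: max=25/4, min=17/3, spread=7/12
Step 2: max=37/6, min=209/36, spread=13/36
  -> spread < 1/2 first at step 2
Step 3: max=2207/360, min=2531/432, spread=587/2160
Step 4: max=264623/43200, min=382237/64800, spread=5879/25920
Step 5: max=15821707/2592000, min=2881351/486000, spread=272701/1555200
Step 6: max=947217893/155520000, min=693782651/116640000, spread=2660923/18662400
Step 7: max=56706278287/9331200000, min=41738275009/6998400000, spread=126629393/1119744000
Step 8: max=3396737249933/559872000000, min=2509060787231/419904000000, spread=1231748807/13436928000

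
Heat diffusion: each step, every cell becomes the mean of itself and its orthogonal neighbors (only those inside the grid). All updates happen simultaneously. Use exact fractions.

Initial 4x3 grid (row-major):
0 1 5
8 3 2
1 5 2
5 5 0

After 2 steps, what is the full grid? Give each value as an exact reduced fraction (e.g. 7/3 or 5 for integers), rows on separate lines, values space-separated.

After step 1:
  3 9/4 8/3
  3 19/5 3
  19/4 16/5 9/4
  11/3 15/4 7/3
After step 2:
  11/4 703/240 95/36
  291/80 61/20 703/240
  877/240 71/20 647/240
  73/18 259/80 25/9

Answer: 11/4 703/240 95/36
291/80 61/20 703/240
877/240 71/20 647/240
73/18 259/80 25/9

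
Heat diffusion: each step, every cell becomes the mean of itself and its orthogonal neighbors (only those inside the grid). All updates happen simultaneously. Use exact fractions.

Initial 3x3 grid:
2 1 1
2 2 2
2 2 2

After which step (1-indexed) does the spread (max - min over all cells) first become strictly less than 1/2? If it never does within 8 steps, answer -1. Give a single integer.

Step 1: max=2, min=4/3, spread=2/3
Step 2: max=2, min=55/36, spread=17/36
  -> spread < 1/2 first at step 2
Step 3: max=349/180, min=3473/2160, spread=143/432
Step 4: max=5137/2700, min=216451/129600, spread=1205/5184
Step 5: max=134459/72000, min=13252697/7776000, spread=10151/62208
Step 6: max=35870791/19440000, min=807450859/466560000, spread=85517/746496
Step 7: max=4263846329/2332800000, min=48914809073/27993600000, spread=720431/8957952
Step 8: max=10591838137/5832000000, min=2955617805331/1679616000000, spread=6069221/107495424

Answer: 2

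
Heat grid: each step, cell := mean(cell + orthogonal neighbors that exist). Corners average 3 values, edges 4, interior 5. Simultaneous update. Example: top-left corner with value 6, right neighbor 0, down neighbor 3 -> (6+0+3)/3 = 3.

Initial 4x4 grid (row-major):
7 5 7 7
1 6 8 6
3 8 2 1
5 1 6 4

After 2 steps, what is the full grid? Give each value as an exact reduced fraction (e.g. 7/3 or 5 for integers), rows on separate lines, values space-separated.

After step 1:
  13/3 25/4 27/4 20/3
  17/4 28/5 29/5 11/2
  17/4 4 5 13/4
  3 5 13/4 11/3
After step 2:
  89/18 86/15 191/30 227/36
  553/120 259/50 573/100 1273/240
  31/8 477/100 213/50 209/48
  49/12 61/16 203/48 61/18

Answer: 89/18 86/15 191/30 227/36
553/120 259/50 573/100 1273/240
31/8 477/100 213/50 209/48
49/12 61/16 203/48 61/18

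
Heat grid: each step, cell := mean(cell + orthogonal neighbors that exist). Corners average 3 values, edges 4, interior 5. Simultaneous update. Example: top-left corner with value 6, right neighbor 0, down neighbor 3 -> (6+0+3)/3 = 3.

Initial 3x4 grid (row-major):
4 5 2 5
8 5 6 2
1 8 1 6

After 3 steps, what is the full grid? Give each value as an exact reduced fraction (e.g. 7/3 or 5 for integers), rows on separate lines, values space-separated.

Answer: 694/135 8059/1800 443/100 2699/720
34721/7200 7547/1500 8061/2000 20069/4800
5567/1080 4067/900 911/200 2789/720

Derivation:
After step 1:
  17/3 4 9/2 3
  9/2 32/5 16/5 19/4
  17/3 15/4 21/4 3
After step 2:
  85/18 617/120 147/40 49/12
  667/120 437/100 241/50 279/80
  167/36 79/15 19/5 13/3
After step 3:
  694/135 8059/1800 443/100 2699/720
  34721/7200 7547/1500 8061/2000 20069/4800
  5567/1080 4067/900 911/200 2789/720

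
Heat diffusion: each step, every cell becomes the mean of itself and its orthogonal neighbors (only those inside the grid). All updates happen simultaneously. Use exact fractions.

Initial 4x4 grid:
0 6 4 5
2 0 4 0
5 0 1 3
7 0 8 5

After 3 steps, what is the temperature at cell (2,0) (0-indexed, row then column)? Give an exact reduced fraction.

Answer: 7051/2400

Derivation:
Step 1: cell (2,0) = 7/2
Step 2: cell (2,0) = 209/80
Step 3: cell (2,0) = 7051/2400
Full grid after step 3:
  2867/1080 18589/7200 2541/800 1093/360
  16969/7200 8057/3000 103/40 7543/2400
  7051/2400 2571/1000 9373/3000 21677/7200
  379/120 8171/2400 23657/7200 3991/1080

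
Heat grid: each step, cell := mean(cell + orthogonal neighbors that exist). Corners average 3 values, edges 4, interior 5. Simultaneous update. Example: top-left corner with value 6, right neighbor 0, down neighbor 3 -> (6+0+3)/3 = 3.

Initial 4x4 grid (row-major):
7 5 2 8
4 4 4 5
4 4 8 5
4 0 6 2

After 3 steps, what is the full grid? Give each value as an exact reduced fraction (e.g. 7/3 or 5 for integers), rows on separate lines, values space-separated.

Answer: 2543/540 33623/7200 11629/2400 3557/720
31853/7200 1709/375 1891/400 6017/1200
28861/7200 24751/6000 6923/1500 3443/720
1553/432 13913/3600 3041/720 1243/270

Derivation:
After step 1:
  16/3 9/2 19/4 5
  19/4 21/5 23/5 11/2
  4 4 27/5 5
  8/3 7/2 4 13/3
After step 2:
  175/36 1127/240 377/80 61/12
  1097/240 441/100 489/100 201/40
  185/48 211/50 23/5 607/120
  61/18 85/24 517/120 40/9
After step 3:
  2543/540 33623/7200 11629/2400 3557/720
  31853/7200 1709/375 1891/400 6017/1200
  28861/7200 24751/6000 6923/1500 3443/720
  1553/432 13913/3600 3041/720 1243/270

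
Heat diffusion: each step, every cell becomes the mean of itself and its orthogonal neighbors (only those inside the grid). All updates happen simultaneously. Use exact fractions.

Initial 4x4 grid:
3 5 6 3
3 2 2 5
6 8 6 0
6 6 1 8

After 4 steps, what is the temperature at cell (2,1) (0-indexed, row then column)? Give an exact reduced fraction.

Step 1: cell (2,1) = 28/5
Step 2: cell (2,1) = 24/5
Step 3: cell (2,1) = 391/80
Step 4: cell (2,1) = 278681/60000
Full grid after step 4:
  266563/64800 13516/3375 13534/3375 249571/64800
  942529/216000 155453/36000 720817/180000 860881/216000
  70879/14400 278681/60000 87859/20000 31859/8000
  22319/4320 36163/7200 160783/36000 91979/21600

Answer: 278681/60000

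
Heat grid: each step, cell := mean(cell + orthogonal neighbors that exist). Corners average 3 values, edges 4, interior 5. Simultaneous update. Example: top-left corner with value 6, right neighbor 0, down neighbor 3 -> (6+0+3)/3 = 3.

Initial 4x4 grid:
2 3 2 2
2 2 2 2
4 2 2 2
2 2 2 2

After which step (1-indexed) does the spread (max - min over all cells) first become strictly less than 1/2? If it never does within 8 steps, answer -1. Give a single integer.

Answer: 3

Derivation:
Step 1: max=8/3, min=2, spread=2/3
Step 2: max=151/60, min=2, spread=31/60
Step 3: max=1291/540, min=2, spread=211/540
  -> spread < 1/2 first at step 3
Step 4: max=127189/54000, min=3053/1500, spread=17281/54000
Step 5: max=3752903/1620000, min=55501/27000, spread=422843/1620000
Step 6: max=111534241/48600000, min=70153/33750, spread=10513921/48600000
Step 7: max=3319954739/1458000000, min=10188787/4860000, spread=263318639/1458000000
Step 8: max=98941658591/43740000000, min=854879461/405000000, spread=6614676803/43740000000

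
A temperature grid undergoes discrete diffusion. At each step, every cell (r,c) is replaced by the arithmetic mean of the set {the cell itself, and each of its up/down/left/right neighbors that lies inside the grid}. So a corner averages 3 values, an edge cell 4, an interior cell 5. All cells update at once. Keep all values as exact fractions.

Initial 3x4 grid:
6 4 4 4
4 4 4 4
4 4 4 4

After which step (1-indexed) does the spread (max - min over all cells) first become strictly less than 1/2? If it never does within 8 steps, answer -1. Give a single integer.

Answer: 3

Derivation:
Step 1: max=14/3, min=4, spread=2/3
Step 2: max=41/9, min=4, spread=5/9
Step 3: max=473/108, min=4, spread=41/108
  -> spread < 1/2 first at step 3
Step 4: max=56057/12960, min=4, spread=4217/12960
Step 5: max=3319549/777600, min=14479/3600, spread=38417/155520
Step 6: max=197824211/46656000, min=290597/72000, spread=1903471/9331200
Step 7: max=11798429089/2799360000, min=8755759/2160000, spread=18038617/111974400
Step 8: max=705114582851/167961600000, min=790526759/194400000, spread=883978523/6718464000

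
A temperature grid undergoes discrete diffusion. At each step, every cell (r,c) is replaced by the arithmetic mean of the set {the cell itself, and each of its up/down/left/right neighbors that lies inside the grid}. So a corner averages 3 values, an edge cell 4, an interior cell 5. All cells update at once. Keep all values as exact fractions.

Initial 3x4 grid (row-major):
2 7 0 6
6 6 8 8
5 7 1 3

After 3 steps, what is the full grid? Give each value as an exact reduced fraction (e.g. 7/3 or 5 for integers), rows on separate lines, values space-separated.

After step 1:
  5 15/4 21/4 14/3
  19/4 34/5 23/5 25/4
  6 19/4 19/4 4
After step 2:
  9/2 26/5 137/30 97/18
  451/80 493/100 553/100 1171/240
  31/6 223/40 181/40 5
After step 3:
  409/80 5759/1200 18617/3600 10681/2160
  24281/4800 10749/2000 29317/6000 74873/14400
  3931/720 6059/1200 2063/400 3457/720

Answer: 409/80 5759/1200 18617/3600 10681/2160
24281/4800 10749/2000 29317/6000 74873/14400
3931/720 6059/1200 2063/400 3457/720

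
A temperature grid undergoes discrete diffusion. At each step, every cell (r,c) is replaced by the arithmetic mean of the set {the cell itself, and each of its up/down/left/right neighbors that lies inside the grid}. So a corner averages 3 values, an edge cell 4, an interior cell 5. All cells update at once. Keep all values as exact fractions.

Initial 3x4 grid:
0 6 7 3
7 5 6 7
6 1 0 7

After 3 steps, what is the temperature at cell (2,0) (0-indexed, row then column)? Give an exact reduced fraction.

Step 1: cell (2,0) = 14/3
Step 2: cell (2,0) = 73/18
Step 3: cell (2,0) = 229/54
Full grid after step 3:
  1001/216 212/45 1853/360 2315/432
  701/160 457/100 5719/1200 14759/2880
  229/54 2977/720 3181/720 2009/432

Answer: 229/54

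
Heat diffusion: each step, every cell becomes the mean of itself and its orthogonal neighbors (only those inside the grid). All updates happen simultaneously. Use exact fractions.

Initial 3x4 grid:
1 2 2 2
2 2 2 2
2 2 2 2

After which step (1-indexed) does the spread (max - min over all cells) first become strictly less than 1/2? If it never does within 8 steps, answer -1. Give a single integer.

Answer: 1

Derivation:
Step 1: max=2, min=5/3, spread=1/3
  -> spread < 1/2 first at step 1
Step 2: max=2, min=31/18, spread=5/18
Step 3: max=2, min=391/216, spread=41/216
Step 4: max=2, min=47623/25920, spread=4217/25920
Step 5: max=14321/7200, min=2901251/1555200, spread=38417/311040
Step 6: max=285403/144000, min=175423789/93312000, spread=1903471/18662400
Step 7: max=8524241/4320000, min=10596450911/5598720000, spread=18038617/223948800
Step 8: max=764673241/388800000, min=638578217149/335923200000, spread=883978523/13436928000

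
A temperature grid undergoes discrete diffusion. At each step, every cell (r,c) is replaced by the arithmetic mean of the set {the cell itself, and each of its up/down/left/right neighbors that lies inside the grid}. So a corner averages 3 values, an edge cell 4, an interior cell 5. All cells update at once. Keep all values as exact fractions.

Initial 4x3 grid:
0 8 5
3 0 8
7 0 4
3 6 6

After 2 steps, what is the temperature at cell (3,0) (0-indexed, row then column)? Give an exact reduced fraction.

Answer: 37/9

Derivation:
Step 1: cell (3,0) = 16/3
Step 2: cell (3,0) = 37/9
Full grid after step 2:
  113/36 1063/240 29/6
  793/240 86/25 391/80
  869/240 187/50 1049/240
  37/9 1069/240 163/36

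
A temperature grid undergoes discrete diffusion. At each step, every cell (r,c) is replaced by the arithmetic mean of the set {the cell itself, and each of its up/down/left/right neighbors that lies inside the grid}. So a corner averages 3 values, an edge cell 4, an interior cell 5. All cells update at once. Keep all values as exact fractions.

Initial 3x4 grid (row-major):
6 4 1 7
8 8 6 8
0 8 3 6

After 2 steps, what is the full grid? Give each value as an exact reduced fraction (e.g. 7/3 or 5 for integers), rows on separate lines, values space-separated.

Answer: 65/12 441/80 1187/240 199/36
709/120 27/5 29/5 459/80
187/36 679/120 641/120 109/18

Derivation:
After step 1:
  6 19/4 9/2 16/3
  11/2 34/5 26/5 27/4
  16/3 19/4 23/4 17/3
After step 2:
  65/12 441/80 1187/240 199/36
  709/120 27/5 29/5 459/80
  187/36 679/120 641/120 109/18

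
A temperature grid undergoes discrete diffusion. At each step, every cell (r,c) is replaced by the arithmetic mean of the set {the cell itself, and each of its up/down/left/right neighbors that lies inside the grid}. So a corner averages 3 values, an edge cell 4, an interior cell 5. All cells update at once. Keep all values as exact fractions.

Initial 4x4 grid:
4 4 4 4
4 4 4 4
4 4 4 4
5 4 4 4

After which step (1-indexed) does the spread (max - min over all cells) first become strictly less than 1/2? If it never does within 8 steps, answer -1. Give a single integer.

Step 1: max=13/3, min=4, spread=1/3
  -> spread < 1/2 first at step 1
Step 2: max=77/18, min=4, spread=5/18
Step 3: max=905/216, min=4, spread=41/216
Step 4: max=26963/6480, min=4, spread=1043/6480
Step 5: max=803153/194400, min=4, spread=25553/194400
Step 6: max=23999459/5832000, min=72079/18000, spread=645863/5832000
Step 7: max=717481691/174960000, min=480971/120000, spread=16225973/174960000
Step 8: max=21472677983/5248800000, min=216701/54000, spread=409340783/5248800000

Answer: 1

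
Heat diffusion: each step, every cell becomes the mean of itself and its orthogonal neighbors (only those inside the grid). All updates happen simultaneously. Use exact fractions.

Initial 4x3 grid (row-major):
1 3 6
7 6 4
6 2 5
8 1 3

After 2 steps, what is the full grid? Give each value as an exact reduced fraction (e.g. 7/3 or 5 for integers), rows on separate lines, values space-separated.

After step 1:
  11/3 4 13/3
  5 22/5 21/4
  23/4 4 7/2
  5 7/2 3
After step 2:
  38/9 41/10 163/36
  1129/240 453/100 1049/240
  79/16 423/100 63/16
  19/4 31/8 10/3

Answer: 38/9 41/10 163/36
1129/240 453/100 1049/240
79/16 423/100 63/16
19/4 31/8 10/3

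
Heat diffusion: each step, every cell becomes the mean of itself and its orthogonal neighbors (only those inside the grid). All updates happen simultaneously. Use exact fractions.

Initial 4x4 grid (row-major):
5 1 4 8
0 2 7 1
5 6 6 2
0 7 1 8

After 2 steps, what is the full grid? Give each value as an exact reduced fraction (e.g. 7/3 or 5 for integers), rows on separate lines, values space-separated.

Answer: 8/3 33/10 49/12 83/18
219/80 92/25 211/50 205/48
299/80 381/100 467/100 1009/240
41/12 91/20 64/15 161/36

Derivation:
After step 1:
  2 3 5 13/3
  3 16/5 4 9/2
  11/4 26/5 22/5 17/4
  4 7/2 11/2 11/3
After step 2:
  8/3 33/10 49/12 83/18
  219/80 92/25 211/50 205/48
  299/80 381/100 467/100 1009/240
  41/12 91/20 64/15 161/36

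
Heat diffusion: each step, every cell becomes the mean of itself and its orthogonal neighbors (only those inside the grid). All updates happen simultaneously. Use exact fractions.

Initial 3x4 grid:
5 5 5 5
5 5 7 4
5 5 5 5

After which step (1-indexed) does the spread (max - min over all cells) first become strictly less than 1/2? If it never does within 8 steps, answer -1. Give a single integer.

Answer: 2

Derivation:
Step 1: max=11/2, min=14/3, spread=5/6
Step 2: max=537/100, min=1187/240, spread=509/1200
  -> spread < 1/2 first at step 2
Step 3: max=651/125, min=1011/200, spread=153/1000
Step 4: max=1864297/360000, min=6109/1200, spread=31597/360000
Step 5: max=16685177/3240000, min=1225357/240000, spread=57143/1296000
Step 6: max=6665010457/1296000000, min=33160661/6480000, spread=10959419/432000000
Step 7: max=59909536487/11664000000, min=13274442451/2592000000, spread=69818183/4665600000
Step 8: max=23955230085217/4665600000000, min=119553598741/23328000000, spread=44510337017/4665600000000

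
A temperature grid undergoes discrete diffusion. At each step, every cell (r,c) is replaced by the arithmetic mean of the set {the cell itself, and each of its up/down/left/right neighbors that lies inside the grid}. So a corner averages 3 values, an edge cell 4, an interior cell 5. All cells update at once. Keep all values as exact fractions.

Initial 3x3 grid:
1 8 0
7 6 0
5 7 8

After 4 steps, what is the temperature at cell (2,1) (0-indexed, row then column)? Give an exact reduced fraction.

Answer: 2277187/432000

Derivation:
Step 1: cell (2,1) = 13/2
Step 2: cell (2,1) = 703/120
Step 3: cell (2,1) = 38771/7200
Step 4: cell (2,1) = 2277187/432000
Full grid after step 4:
  308561/64800 143787/32000 541847/129600
  4471249/864000 868469/180000 1969187/432000
  705247/129600 2277187/432000 17677/3600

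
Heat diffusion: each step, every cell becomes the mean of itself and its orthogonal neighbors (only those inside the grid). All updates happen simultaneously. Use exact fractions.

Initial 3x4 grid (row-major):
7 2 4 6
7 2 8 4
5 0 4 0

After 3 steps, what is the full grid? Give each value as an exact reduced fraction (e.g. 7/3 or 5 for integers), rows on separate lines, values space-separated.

Answer: 623/135 31847/7200 32017/7200 9529/2160
62509/14400 24701/6000 2977/750 29357/7200
719/180 8749/2400 25417/7200 7669/2160

Derivation:
After step 1:
  16/3 15/4 5 14/3
  21/4 19/5 22/5 9/2
  4 11/4 3 8/3
After step 2:
  43/9 1073/240 1069/240 85/18
  1103/240 399/100 207/50 487/120
  4 271/80 769/240 61/18
After step 3:
  623/135 31847/7200 32017/7200 9529/2160
  62509/14400 24701/6000 2977/750 29357/7200
  719/180 8749/2400 25417/7200 7669/2160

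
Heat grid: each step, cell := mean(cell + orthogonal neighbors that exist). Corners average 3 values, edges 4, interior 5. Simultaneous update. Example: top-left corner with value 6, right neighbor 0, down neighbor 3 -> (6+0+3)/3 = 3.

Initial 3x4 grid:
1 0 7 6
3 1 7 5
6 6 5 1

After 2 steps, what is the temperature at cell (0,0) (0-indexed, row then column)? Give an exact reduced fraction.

Step 1: cell (0,0) = 4/3
Step 2: cell (0,0) = 19/9
Full grid after step 2:
  19/9 719/240 73/16 21/4
  749/240 179/50 229/50 233/48
  49/12 353/80 215/48 79/18

Answer: 19/9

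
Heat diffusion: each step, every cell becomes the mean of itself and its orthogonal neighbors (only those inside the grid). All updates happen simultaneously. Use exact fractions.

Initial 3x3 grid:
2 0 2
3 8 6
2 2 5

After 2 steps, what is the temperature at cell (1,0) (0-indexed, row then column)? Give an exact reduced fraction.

Step 1: cell (1,0) = 15/4
Step 2: cell (1,0) = 231/80
Full grid after step 2:
  101/36 167/60 131/36
  231/80 401/100 321/80
  31/9 883/240 83/18

Answer: 231/80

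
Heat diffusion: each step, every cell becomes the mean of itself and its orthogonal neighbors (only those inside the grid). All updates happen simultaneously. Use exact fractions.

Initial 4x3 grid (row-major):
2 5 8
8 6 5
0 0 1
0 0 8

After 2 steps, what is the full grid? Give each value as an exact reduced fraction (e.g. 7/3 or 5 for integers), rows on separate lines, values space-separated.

Answer: 19/4 421/80 65/12
79/20 409/100 193/40
37/20 137/50 129/40
4/3 8/5 17/6

Derivation:
After step 1:
  5 21/4 6
  4 24/5 5
  2 7/5 7/2
  0 2 3
After step 2:
  19/4 421/80 65/12
  79/20 409/100 193/40
  37/20 137/50 129/40
  4/3 8/5 17/6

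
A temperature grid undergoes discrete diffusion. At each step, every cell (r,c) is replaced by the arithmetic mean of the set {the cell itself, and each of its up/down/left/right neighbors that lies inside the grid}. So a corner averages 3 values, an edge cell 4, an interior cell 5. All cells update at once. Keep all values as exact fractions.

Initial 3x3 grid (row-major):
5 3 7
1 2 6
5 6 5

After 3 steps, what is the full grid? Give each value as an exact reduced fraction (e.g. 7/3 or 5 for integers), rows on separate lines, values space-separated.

After step 1:
  3 17/4 16/3
  13/4 18/5 5
  4 9/2 17/3
After step 2:
  7/2 971/240 175/36
  277/80 103/25 49/10
  47/12 533/120 91/18
After step 3:
  1321/360 59497/14400 9941/2160
  17999/4800 2097/500 5681/1200
  2837/720 31561/7200 5183/1080

Answer: 1321/360 59497/14400 9941/2160
17999/4800 2097/500 5681/1200
2837/720 31561/7200 5183/1080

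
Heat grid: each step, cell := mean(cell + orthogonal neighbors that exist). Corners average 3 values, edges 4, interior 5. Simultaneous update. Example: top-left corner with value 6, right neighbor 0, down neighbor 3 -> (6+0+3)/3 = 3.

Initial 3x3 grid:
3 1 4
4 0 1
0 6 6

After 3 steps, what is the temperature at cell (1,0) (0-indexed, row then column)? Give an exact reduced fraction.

Step 1: cell (1,0) = 7/4
Step 2: cell (1,0) = 203/80
Step 3: cell (1,0) = 11701/4800
Full grid after step 3:
  4999/2160 2033/900 197/80
  11701/4800 7993/3000 39103/14400
  6119/2160 2633/900 6839/2160

Answer: 11701/4800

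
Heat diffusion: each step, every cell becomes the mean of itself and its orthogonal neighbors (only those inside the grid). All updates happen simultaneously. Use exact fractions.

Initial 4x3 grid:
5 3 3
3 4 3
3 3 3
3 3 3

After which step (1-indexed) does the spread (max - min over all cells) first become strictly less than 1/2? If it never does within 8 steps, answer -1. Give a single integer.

Step 1: max=15/4, min=3, spread=3/4
Step 2: max=67/18, min=3, spread=13/18
Step 3: max=3791/1080, min=1213/400, spread=5159/10800
  -> spread < 1/2 first at step 3
Step 4: max=450623/129600, min=21991/7200, spread=10957/25920
Step 5: max=26493787/7776000, min=334271/108000, spread=97051/311040
Step 6: max=1576285133/466560000, min=40337003/12960000, spread=4966121/18662400
Step 7: max=93684828247/27993600000, min=2439914677/777600000, spread=46783199/223948800
Step 8: max=5588658058373/1679616000000, min=147154703243/46656000000, spread=2328709933/13436928000

Answer: 3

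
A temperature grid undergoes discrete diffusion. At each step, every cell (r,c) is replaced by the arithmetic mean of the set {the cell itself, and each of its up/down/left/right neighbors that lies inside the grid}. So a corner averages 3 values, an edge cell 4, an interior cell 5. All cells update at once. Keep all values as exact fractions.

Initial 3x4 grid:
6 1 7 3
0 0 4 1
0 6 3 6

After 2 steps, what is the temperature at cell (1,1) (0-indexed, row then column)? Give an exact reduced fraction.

Step 1: cell (1,1) = 11/5
Step 2: cell (1,1) = 249/100
Full grid after step 2:
  22/9 707/240 167/48 131/36
  241/120 249/100 86/25 27/8
  23/12 14/5 10/3 139/36

Answer: 249/100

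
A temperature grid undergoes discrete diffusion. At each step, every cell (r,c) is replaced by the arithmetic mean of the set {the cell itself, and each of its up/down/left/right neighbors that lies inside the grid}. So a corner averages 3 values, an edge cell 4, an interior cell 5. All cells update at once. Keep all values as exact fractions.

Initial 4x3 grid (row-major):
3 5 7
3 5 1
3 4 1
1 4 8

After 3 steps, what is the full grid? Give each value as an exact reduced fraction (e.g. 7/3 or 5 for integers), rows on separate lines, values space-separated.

Answer: 8341/2160 977/240 2189/540
5153/1440 297/80 2789/720
949/288 709/200 269/72
3587/1080 1153/320 8189/2160

Derivation:
After step 1:
  11/3 5 13/3
  7/2 18/5 7/2
  11/4 17/5 7/2
  8/3 17/4 13/3
After step 2:
  73/18 83/20 77/18
  811/240 19/5 56/15
  739/240 7/2 221/60
  29/9 293/80 145/36
After step 3:
  8341/2160 977/240 2189/540
  5153/1440 297/80 2789/720
  949/288 709/200 269/72
  3587/1080 1153/320 8189/2160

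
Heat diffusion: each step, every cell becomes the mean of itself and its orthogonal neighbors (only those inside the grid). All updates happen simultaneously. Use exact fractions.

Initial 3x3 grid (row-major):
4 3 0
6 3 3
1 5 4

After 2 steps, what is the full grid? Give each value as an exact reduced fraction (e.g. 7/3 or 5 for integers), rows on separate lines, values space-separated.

After step 1:
  13/3 5/2 2
  7/2 4 5/2
  4 13/4 4
After step 2:
  31/9 77/24 7/3
  95/24 63/20 25/8
  43/12 61/16 13/4

Answer: 31/9 77/24 7/3
95/24 63/20 25/8
43/12 61/16 13/4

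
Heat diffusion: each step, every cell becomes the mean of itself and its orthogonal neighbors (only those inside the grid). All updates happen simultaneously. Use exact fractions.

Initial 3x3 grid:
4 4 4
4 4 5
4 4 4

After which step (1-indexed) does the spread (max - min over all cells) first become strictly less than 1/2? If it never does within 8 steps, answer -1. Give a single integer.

Step 1: max=13/3, min=4, spread=1/3
  -> spread < 1/2 first at step 1
Step 2: max=1027/240, min=4, spread=67/240
Step 3: max=9077/2160, min=807/200, spread=1807/10800
Step 4: max=3613963/864000, min=21961/5400, spread=33401/288000
Step 5: max=32333933/7776000, min=2203391/540000, spread=3025513/38880000
Step 6: max=12906526867/3110400000, min=117955949/28800000, spread=53531/995328
Step 7: max=772528925849/186624000000, min=31895116051/7776000000, spread=450953/11943936
Step 8: max=46298663560603/11197440000000, min=3833488610519/933120000000, spread=3799043/143327232

Answer: 1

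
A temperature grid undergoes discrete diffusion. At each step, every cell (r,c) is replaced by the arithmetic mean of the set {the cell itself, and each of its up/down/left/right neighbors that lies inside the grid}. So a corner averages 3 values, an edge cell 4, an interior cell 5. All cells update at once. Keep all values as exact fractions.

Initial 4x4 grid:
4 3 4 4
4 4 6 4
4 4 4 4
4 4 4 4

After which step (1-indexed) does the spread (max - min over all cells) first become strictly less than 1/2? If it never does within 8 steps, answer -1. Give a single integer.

Answer: 3

Derivation:
Step 1: max=9/2, min=11/3, spread=5/6
Step 2: max=87/20, min=137/36, spread=49/90
Step 3: max=341/80, min=2113/540, spread=151/432
  -> spread < 1/2 first at step 3
Step 4: max=3029/720, min=64039/16200, spread=8227/32400
Step 5: max=301709/72000, min=1942453/486000, spread=376331/1944000
Step 6: max=2701747/648000, min=29276477/7290000, spread=4472707/29160000
Step 7: max=269297341/64800000, min=1765025113/437400000, spread=42185551/349920000
Step 8: max=268550711/64800000, min=13273384021/3280500000, spread=2575965787/26244000000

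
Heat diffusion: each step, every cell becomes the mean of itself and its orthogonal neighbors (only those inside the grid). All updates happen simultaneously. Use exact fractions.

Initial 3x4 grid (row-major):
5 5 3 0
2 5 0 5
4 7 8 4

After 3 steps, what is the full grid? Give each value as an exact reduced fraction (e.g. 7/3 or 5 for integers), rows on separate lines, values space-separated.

Answer: 157/40 187/48 142/45 6727/2160
1573/360 971/240 2411/600 9809/2880
9743/2160 1379/288 6299/1440 2353/540

Derivation:
After step 1:
  4 9/2 2 8/3
  4 19/5 21/5 9/4
  13/3 6 19/4 17/3
After step 2:
  25/6 143/40 401/120 83/36
  121/30 9/2 17/5 887/240
  43/9 1133/240 1237/240 38/9
After step 3:
  157/40 187/48 142/45 6727/2160
  1573/360 971/240 2411/600 9809/2880
  9743/2160 1379/288 6299/1440 2353/540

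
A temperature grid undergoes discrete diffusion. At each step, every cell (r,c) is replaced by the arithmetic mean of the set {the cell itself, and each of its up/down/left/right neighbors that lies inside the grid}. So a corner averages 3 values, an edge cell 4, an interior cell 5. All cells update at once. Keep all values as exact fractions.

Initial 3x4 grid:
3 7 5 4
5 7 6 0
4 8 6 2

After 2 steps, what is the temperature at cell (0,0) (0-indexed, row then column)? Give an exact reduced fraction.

Step 1: cell (0,0) = 5
Step 2: cell (0,0) = 61/12
Full grid after step 2:
  61/12 113/20 47/10 23/6
  1321/240 279/50 127/25 101/30
  50/9 1441/240 1153/240 67/18

Answer: 61/12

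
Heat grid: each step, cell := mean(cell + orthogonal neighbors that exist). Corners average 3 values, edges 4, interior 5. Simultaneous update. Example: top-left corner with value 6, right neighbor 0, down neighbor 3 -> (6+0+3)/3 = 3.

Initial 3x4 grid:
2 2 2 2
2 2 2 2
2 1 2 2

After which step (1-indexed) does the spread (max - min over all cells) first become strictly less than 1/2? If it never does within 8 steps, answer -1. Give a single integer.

Step 1: max=2, min=5/3, spread=1/3
  -> spread < 1/2 first at step 1
Step 2: max=2, min=209/120, spread=31/120
Step 3: max=2, min=1949/1080, spread=211/1080
Step 4: max=3553/1800, min=199103/108000, spread=14077/108000
Step 5: max=212317/108000, min=1803593/972000, spread=5363/48600
Step 6: max=117131/60000, min=54579191/29160000, spread=93859/1166400
Step 7: max=189063533/97200000, min=3288925519/1749600000, spread=4568723/69984000
Step 8: max=5650381111/2916000000, min=198171564371/104976000000, spread=8387449/167961600

Answer: 1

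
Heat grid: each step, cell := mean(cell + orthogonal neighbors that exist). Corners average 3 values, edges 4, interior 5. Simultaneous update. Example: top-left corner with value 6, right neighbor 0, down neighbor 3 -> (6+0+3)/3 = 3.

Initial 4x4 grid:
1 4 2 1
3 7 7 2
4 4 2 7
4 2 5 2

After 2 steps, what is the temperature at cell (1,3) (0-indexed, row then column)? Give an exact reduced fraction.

Step 1: cell (1,3) = 17/4
Step 2: cell (1,3) = 79/24
Full grid after step 2:
  119/36 11/3 19/6 113/36
  91/24 401/100 87/20 79/24
  439/120 213/50 94/25 103/24
  65/18 409/120 97/24 32/9

Answer: 79/24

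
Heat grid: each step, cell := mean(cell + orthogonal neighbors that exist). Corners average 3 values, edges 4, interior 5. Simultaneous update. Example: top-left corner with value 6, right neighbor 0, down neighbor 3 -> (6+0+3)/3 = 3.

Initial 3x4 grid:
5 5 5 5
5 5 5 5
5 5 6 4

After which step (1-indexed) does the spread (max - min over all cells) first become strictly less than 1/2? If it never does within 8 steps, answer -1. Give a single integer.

Answer: 2

Derivation:
Step 1: max=21/4, min=19/4, spread=1/2
Step 2: max=409/80, min=59/12, spread=47/240
  -> spread < 1/2 first at step 2
Step 3: max=12209/2400, min=23773/4800, spread=43/320
Step 4: max=109289/21600, min=214943/43200, spread=727/8640
Step 5: max=10904531/2160000, min=86283493/17280000, spread=63517/1152000
Step 6: max=98072711/19440000, min=777143963/155520000, spread=297509/6220800
Step 7: max=2938460087/583200000, min=46696915417/9331200000, spread=12737839/373248000
Step 8: max=88114884179/17496000000, min=2803229018603/559872000000, spread=131578201/4478976000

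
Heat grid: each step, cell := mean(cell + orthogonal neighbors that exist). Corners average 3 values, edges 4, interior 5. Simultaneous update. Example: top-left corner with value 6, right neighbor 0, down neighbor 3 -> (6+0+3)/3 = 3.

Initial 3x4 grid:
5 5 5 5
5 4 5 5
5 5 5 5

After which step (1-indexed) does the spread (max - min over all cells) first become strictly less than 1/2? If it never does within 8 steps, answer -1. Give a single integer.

Step 1: max=5, min=19/4, spread=1/4
  -> spread < 1/2 first at step 1
Step 2: max=5, min=477/100, spread=23/100
Step 3: max=1987/400, min=23189/4800, spread=131/960
Step 4: max=35609/7200, min=209449/43200, spread=841/8640
Step 5: max=7106627/1440000, min=83857949/17280000, spread=56863/691200
Step 6: max=63810457/12960000, min=756065659/155520000, spread=386393/6220800
Step 7: max=25499641187/5184000000, min=302646276869/62208000000, spread=26795339/497664000
Step 8: max=1528113850333/311040000000, min=18178584285871/3732480000000, spread=254051069/5971968000

Answer: 1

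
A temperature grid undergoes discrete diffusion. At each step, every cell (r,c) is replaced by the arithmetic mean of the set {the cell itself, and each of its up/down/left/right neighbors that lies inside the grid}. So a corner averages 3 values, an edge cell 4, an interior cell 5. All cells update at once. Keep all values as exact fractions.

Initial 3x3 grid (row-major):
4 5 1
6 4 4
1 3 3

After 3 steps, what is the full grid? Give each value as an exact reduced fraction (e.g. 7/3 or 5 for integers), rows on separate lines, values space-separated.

Answer: 327/80 26819/7200 3907/1080
53863/14400 1863/500 2993/900
3907/1080 47663/14400 7199/2160

Derivation:
After step 1:
  5 7/2 10/3
  15/4 22/5 3
  10/3 11/4 10/3
After step 2:
  49/12 487/120 59/18
  989/240 87/25 211/60
  59/18 829/240 109/36
After step 3:
  327/80 26819/7200 3907/1080
  53863/14400 1863/500 2993/900
  3907/1080 47663/14400 7199/2160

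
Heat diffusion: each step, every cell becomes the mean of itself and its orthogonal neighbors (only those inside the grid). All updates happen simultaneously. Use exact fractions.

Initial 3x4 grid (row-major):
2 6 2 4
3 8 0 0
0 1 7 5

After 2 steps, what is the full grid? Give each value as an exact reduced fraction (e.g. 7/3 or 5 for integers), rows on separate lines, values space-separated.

After step 1:
  11/3 9/2 3 2
  13/4 18/5 17/5 9/4
  4/3 4 13/4 4
After step 2:
  137/36 443/120 129/40 29/12
  237/80 15/4 31/10 233/80
  103/36 731/240 293/80 19/6

Answer: 137/36 443/120 129/40 29/12
237/80 15/4 31/10 233/80
103/36 731/240 293/80 19/6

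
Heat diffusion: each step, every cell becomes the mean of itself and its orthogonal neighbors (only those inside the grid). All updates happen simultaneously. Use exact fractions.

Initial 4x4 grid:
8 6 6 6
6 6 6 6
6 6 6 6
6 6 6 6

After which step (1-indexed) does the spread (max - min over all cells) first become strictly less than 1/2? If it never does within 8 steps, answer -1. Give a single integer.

Step 1: max=20/3, min=6, spread=2/3
Step 2: max=59/9, min=6, spread=5/9
Step 3: max=689/108, min=6, spread=41/108
  -> spread < 1/2 first at step 3
Step 4: max=20483/3240, min=6, spread=1043/3240
Step 5: max=608753/97200, min=6, spread=25553/97200
Step 6: max=18167459/2916000, min=54079/9000, spread=645863/2916000
Step 7: max=542521691/87480000, min=360971/60000, spread=16225973/87480000
Step 8: max=16223877983/2624400000, min=162701/27000, spread=409340783/2624400000

Answer: 3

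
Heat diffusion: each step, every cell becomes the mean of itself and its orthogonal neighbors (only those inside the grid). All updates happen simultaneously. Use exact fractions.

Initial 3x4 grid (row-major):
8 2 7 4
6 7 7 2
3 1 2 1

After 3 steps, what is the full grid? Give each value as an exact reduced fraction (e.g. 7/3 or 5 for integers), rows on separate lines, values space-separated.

After step 1:
  16/3 6 5 13/3
  6 23/5 5 7/2
  10/3 13/4 11/4 5/3
After step 2:
  52/9 157/30 61/12 77/18
  289/60 497/100 417/100 29/8
  151/36 209/60 19/6 95/36
After step 3:
  2849/540 9479/1800 2111/450 935/216
  17783/3600 3401/750 4203/1000 8827/2400
  2249/540 14233/3600 12113/3600 679/216

Answer: 2849/540 9479/1800 2111/450 935/216
17783/3600 3401/750 4203/1000 8827/2400
2249/540 14233/3600 12113/3600 679/216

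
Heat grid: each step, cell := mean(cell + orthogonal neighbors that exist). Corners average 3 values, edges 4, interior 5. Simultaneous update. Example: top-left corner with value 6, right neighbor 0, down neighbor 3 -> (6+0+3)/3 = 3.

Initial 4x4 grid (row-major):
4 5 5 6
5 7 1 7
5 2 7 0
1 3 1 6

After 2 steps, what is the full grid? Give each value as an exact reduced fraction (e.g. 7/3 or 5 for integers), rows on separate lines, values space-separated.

Answer: 91/18 109/24 209/40 55/12
103/24 247/50 387/100 199/40
163/40 16/5 433/100 391/120
8/3 69/20 79/30 139/36

Derivation:
After step 1:
  14/3 21/4 17/4 6
  21/4 4 27/5 7/2
  13/4 24/5 11/5 5
  3 7/4 17/4 7/3
After step 2:
  91/18 109/24 209/40 55/12
  103/24 247/50 387/100 199/40
  163/40 16/5 433/100 391/120
  8/3 69/20 79/30 139/36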